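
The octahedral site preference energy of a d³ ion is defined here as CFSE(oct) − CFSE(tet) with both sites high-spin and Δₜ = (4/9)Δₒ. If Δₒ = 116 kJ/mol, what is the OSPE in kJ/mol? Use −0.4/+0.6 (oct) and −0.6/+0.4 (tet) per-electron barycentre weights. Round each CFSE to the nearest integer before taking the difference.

Octahedral high-spin t2g^3 e_g^0: CFSE = -1.2 × 116 = -139 kJ/mol.
In a tetrahedral site the filling is e^2 t2^1: CFSE(tet) = -0.8Δₜ = -0.8 × (4/9)(116) = -41 kJ/mol.
OSPE = CFSE(oct) − CFSE(tet) = -139 − (-41) = -98 kJ/mol.

-98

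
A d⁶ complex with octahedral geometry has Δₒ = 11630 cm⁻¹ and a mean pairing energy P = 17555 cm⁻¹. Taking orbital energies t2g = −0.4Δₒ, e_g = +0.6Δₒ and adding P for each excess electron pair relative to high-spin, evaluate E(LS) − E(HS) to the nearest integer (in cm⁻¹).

11850

In the high-spin limit (t2g^4 e_g^2) the orbital term is -0.4Δₒ = -4652 cm⁻¹, with no excess pairing.
Low-spin: t2g^6 e_g^0, orbital CFSE = -2.4Δₒ = -27912 cm⁻¹; plus 2 excess pairs × P = +35110 cm⁻¹; total 7198 cm⁻¹.
The difference is 7198 − (-4652) = 11850 cm⁻¹, so high-spin lies lower.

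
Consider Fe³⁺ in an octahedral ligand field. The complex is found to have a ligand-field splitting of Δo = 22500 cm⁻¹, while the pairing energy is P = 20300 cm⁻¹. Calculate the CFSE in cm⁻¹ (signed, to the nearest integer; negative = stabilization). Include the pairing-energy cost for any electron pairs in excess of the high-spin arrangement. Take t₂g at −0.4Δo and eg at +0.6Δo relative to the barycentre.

-4400

Group 8 minus oxidation state +3 gives a d⁵ configuration for Fe³⁺.
Δo > P, so pairing is preferred: the ground state is low-spin.
Configuration: t₂g⁵ eg⁰.
Orbital CFSE = -2.0Δo = -2.0 × 22500 = -45000 cm⁻¹.
Excess pairs vs high-spin: 2 − 0 = 2; pairing cost = +40600 cm⁻¹.
Net CFSE = -45000 + 40600 = -4400 cm⁻¹.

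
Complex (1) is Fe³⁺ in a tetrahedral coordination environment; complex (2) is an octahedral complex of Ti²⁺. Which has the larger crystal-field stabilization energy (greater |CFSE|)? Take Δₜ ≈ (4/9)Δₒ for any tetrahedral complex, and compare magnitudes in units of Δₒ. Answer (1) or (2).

(1): Group 8 minus oxidation state +3 gives a d⁵ configuration for Fe³⁺; With tetrahedral geometry the complex is necessarily high-spin; e² t₂³, CFSE = 0.0Δₜ ≈ 0.00Δₒ.
(2): Ti is in group 4, so Ti²⁺ is d² (4 − 2 = 2); t2g^2 e_g^0, CFSE = -0.8Δₒ.
So (2) has the larger |CFSE|.

(2)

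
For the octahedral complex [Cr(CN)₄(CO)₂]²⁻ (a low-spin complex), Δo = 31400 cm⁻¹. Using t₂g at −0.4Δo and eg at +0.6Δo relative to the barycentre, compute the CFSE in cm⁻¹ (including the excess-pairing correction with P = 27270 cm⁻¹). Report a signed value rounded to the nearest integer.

Ligand charges: 4×(-1) from CN⁻ and 2×(+0) from CO sum to -4; with overall charge -2, Cr is +2.
Cr sits in group 6; removing 2 electrons leaves Cr²⁺ with 6 − 2 = 4 d electrons.
Configuration: t₂g⁴ eg⁰.
CFSE(orbital) = 4×(-0.4Δo) + 0×(0.6Δo) = -1.6Δo; with Δo = 31400 cm⁻¹ that is -50240 cm⁻¹.
High-spin d⁴ would be t₂g³ eg¹ with 0 pairs; low-spin has 1, so 1 excess pair costs +1P = +27270 cm⁻¹.
Net CFSE = -50240 + 27270 = -22970 cm⁻¹.

-22970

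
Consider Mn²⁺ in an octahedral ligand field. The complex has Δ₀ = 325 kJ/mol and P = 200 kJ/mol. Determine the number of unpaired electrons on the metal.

Mn²⁺: group 7, so d-count = 7 − 2 = 5.
Δ₀ > P, so pairing is preferred: the ground state is low-spin.
Configuration: t2g^5 e_g^0.
Unpaired electrons: 1.

1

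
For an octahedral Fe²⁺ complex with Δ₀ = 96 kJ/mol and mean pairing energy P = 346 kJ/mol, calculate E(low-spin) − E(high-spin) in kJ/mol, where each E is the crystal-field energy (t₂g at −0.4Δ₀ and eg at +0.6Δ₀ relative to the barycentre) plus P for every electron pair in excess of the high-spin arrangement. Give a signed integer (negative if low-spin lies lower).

Fe is in group 8, so Fe²⁺ is d⁶ (8 − 2 = 6).
High-spin d⁶ fills as t₂g⁴ eg² with CFSE 4(−0.4) + 2(+0.6) = -0.4Δ₀ = -38 kJ/mol.
Low-spin: t₂g⁶ eg⁰, orbital CFSE = -2.4Δ₀ = -230 kJ/mol; plus 2 excess pairs × P = +692 kJ/mol; total 462 kJ/mol.
The difference is 462 − (-38) = 500 kJ/mol, so high-spin lies lower.

500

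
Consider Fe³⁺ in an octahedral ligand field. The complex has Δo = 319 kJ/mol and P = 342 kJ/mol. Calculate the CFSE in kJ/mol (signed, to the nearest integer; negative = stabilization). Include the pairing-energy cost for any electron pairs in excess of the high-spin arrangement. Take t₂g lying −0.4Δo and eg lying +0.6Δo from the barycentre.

Fe³⁺: group 8, so d-count = 8 − 3 = 5.
With Δo < P the complex is high-spin.
Filling d⁵ accordingly: t₂g³ eg².
Orbital CFSE = 0.0Δo = 0.0 × 319 = 0 kJ/mol.
High-spin has no excess pairs, so no pairing correction applies.

0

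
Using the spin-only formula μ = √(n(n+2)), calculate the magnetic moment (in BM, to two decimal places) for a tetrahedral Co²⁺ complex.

3.87 BM

Co is in group 9, so Co²⁺ is d⁷ (9 − 2 = 7).
Tetrahedral splitting is small, so the complex is high-spin.
Configuration: e⁴ t₂³ → 3 unpaired electrons.
μ(spin-only) = √[3(3+2)] = √15 ≈ 3.87 BM.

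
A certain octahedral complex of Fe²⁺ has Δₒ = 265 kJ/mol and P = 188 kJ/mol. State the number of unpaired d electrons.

0

Group 8 minus oxidation state +2 gives a d⁶ configuration for Fe²⁺.
Here Δₒ > P (265 > 188), so the low-spin state is favoured.
That gives t2g^6 e_g^0.
Unpaired electrons: 0.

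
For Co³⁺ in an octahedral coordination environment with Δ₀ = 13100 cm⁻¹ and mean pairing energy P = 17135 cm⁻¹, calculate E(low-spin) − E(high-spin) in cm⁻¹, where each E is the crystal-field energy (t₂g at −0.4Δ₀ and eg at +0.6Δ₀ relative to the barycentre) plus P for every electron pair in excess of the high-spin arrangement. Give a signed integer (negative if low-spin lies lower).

8070

Group 9 minus oxidation state +3 gives a d⁶ configuration for Co³⁺.
In the high-spin limit (t₂g⁴ eg²) the orbital term is -0.4Δ₀ = -5240 cm⁻¹, with no excess pairing.
Low-spin t₂g⁶ eg⁰ gives -2.4Δ₀ = -31440 cm⁻¹, but forming 2 extra pairs costs 2P = 34270 cm⁻¹, so E(LS) = -31440 + 34270 = 2830 cm⁻¹.
Thus E(LS) − E(HS) = 8070 cm⁻¹.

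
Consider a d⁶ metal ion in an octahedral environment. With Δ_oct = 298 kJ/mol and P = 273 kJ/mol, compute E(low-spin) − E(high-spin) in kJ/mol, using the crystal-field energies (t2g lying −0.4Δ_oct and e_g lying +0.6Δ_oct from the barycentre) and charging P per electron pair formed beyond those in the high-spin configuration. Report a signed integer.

-50

In the high-spin limit (t2g^4 e_g^2) the orbital term is -0.4Δ_oct = -119 kJ/mol, with no excess pairing.
Low-spin t2g^6 e_g^0 gives -2.4Δ_oct = -715 kJ/mol, but forming 2 extra pairs costs 2P = 546 kJ/mol, so E(LS) = -715 + 546 = -169 kJ/mol.
E(LS) − E(HS) = -169 − (-119) = -50 kJ/mol.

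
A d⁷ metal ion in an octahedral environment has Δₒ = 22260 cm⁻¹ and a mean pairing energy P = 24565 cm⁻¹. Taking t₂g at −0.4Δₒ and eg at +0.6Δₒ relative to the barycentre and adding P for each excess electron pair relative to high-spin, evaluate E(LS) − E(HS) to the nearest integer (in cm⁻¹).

2305

High-spin: t₂g⁵ eg², CFSE = -0.8Δₒ = -17808 cm⁻¹.
Low-spin: t₂g⁶ eg¹, orbital CFSE = -1.8Δₒ = -40068 cm⁻¹; plus 1 excess pair × P = +24565 cm⁻¹; total -15503 cm⁻¹.
Thus E(LS) − E(HS) = 2305 cm⁻¹.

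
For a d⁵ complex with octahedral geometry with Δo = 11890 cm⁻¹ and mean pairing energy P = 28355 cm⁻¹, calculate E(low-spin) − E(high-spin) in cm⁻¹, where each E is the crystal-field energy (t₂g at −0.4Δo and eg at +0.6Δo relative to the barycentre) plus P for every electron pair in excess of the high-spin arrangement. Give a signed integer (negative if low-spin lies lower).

In the high-spin limit (t₂g³ eg²) the orbital term is 0.0Δo = 0 cm⁻¹, with no excess pairing.
Low-spin: t₂g⁵ eg⁰, orbital CFSE = -2.0Δo = -23780 cm⁻¹; plus 2 excess pairs × P = +56710 cm⁻¹; total 32930 cm⁻¹.
Thus E(LS) − E(HS) = 32930 cm⁻¹.

32930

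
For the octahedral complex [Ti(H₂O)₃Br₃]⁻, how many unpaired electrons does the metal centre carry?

Ligand charges: 3×(+0) from H₂O and 3×(-1) from Br⁻ sum to -3; with overall charge -1, Ti is +2.
Ti sits in group 4; removing 2 electrons leaves Ti²⁺ with 4 − 2 = 2 d electrons.
Configuration: t2g^2 e_g^0, giving 2 unpaired electrons.

2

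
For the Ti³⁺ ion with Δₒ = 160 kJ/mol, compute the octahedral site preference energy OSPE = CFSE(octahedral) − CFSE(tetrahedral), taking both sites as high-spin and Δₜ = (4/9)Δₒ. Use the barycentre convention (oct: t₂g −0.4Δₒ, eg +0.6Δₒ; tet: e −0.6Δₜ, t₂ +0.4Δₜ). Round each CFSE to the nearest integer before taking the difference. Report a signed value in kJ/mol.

Ti is in group 4, so Ti³⁺ is d¹ (4 − 3 = 1).
Octahedral high-spin t₂g¹ eg⁰: CFSE = -0.4 × 160 = -64 kJ/mol.
Tetrahedral e¹ t₂⁰ gives -0.6Δₜ = -0.6 × (4/9) × 160 = -43 kJ/mol.
Subtracting, OSPE = -64 − (-43) = -21 kJ/mol.

-21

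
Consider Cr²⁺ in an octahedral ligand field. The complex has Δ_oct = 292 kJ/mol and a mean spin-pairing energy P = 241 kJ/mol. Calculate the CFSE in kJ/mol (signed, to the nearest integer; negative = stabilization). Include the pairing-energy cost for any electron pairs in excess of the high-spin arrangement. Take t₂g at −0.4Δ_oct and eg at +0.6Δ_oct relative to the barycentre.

Cr is in group 6, so Cr²⁺ is d⁴ (6 − 2 = 4).
Since Δ_oct = 292 kJ/mol > P = 241 kJ/mol, the complex adopts the low-spin configuration.
That gives t₂g⁴ eg⁰.
Orbital CFSE = -1.6Δ_oct = -1.6 × 292 = -467 kJ/mol.
Excess pairs vs high-spin: 1 − 0 = 1; pairing cost = +241 kJ/mol.
Net CFSE = -467 + 241 = -226 kJ/mol.

-226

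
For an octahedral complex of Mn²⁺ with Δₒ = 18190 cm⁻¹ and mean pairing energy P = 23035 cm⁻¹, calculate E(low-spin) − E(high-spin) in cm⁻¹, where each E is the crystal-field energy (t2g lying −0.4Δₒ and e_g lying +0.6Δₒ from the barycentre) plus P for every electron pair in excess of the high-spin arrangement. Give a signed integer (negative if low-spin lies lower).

9690

Group 7 minus oxidation state +2 gives a d⁵ configuration for Mn²⁺.
High-spin d⁵ fills as t2g^3 e_g^2 with CFSE 3(−0.4) + 2(+0.6) = 0.0Δₒ = 0 cm⁻¹.
For low-spin the configuration is t2g^5 e_g^0: orbital energy -2.0 × 18190 = -36380 cm⁻¹, and 2 additional pairs relative to high-spin add 46070 cm⁻¹, giving 9690 cm⁻¹.
E(LS) − E(HS) = 9690 − (0) = 9690 cm⁻¹.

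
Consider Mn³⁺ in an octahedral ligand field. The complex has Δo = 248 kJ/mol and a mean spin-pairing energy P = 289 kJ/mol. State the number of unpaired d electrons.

Group 7 minus oxidation state +3 gives a d⁴ configuration for Mn³⁺.
Since Δo = 248 kJ/mol < P = 289 kJ/mol, the complex adopts the high-spin configuration.
Filling d⁴ accordingly: t2g^3 e_g^1.
Unpaired electrons: 4.

4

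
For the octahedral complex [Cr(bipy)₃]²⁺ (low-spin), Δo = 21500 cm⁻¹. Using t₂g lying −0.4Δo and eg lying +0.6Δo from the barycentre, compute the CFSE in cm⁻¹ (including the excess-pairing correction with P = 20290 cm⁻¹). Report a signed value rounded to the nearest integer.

bipy is neutral, so the +2 overall charge sits on Cr: oxidation state +2.
Cr is in group 6, so Cr²⁺ is d⁴ (6 − 2 = 4).
Electron filling gives t₂g⁴ eg⁰.
Orbital CFSE = 4(-0.4) + 0(0.6) = -1.6Δo = -1.6 × 21500 = -34400 cm⁻¹.
High-spin d⁴ would be t₂g³ eg¹ with 0 pairs; low-spin has 1, so 1 excess pair costs +1P = +20290 cm⁻¹.
Net CFSE = -34400 + 20290 = -14110 cm⁻¹.

-14110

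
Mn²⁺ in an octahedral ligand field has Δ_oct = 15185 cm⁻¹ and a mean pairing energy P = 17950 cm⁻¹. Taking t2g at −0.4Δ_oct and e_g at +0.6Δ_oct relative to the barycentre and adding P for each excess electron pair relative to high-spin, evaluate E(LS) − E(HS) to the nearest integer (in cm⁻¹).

5530

Mn is in group 7, so Mn²⁺ is d⁵ (7 − 2 = 5).
High-spin: t2g^3 e_g^2, CFSE = 0.0Δ_oct = 0 cm⁻¹.
For low-spin the configuration is t2g^5 e_g^0: orbital energy -2.0 × 15185 = -30370 cm⁻¹, and 2 additional pairs relative to high-spin add 35900 cm⁻¹, giving 5530 cm⁻¹.
The difference is 5530 − (0) = 5530 cm⁻¹, so high-spin lies lower.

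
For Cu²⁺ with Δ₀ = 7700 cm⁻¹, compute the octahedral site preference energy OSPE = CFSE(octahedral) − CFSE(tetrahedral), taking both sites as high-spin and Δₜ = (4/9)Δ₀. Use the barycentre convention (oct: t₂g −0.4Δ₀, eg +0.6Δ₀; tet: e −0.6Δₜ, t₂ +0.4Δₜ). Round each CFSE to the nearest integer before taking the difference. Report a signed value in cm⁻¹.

Cu sits in group 11; removing 2 electrons leaves Cu²⁺ with 11 − 2 = 9 d electrons.
Octahedral high-spin t₂g⁶ eg³: CFSE = -0.6 × 7700 = -4620 cm⁻¹.
Tetrahedral e⁴ t₂⁵ gives -0.4Δₜ = -0.4 × (4/9) × 7700 = -1369 cm⁻¹.
OSPE = CFSE(oct) − CFSE(tet) = -4620 − (-1369) = -3251 cm⁻¹.

-3251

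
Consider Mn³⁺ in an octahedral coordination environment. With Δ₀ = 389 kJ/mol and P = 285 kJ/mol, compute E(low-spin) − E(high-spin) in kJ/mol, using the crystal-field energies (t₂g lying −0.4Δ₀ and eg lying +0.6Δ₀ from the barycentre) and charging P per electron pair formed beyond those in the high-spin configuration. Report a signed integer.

Mn³⁺: group 7, so d-count = 7 − 3 = 4.
In the high-spin limit (t₂g³ eg¹) the orbital term is -0.6Δ₀ = -233 kJ/mol, with no excess pairing.
For low-spin the configuration is t₂g⁴ eg⁰: orbital energy -1.6 × 389 = -622 kJ/mol, and 1 additional pair relative to high-spin adds 285 kJ/mol, giving -337 kJ/mol.
E(LS) − E(HS) = -337 − (-233) = -104 kJ/mol.

-104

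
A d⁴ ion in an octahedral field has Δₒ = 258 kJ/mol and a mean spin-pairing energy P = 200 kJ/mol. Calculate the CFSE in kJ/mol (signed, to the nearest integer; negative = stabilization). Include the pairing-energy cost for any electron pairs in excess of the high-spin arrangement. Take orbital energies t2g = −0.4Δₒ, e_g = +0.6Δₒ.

-213

Δₒ > P, so pairing is preferred: the ground state is low-spin.
That gives t2g^4 e_g^0.
Orbital CFSE = -1.6Δₒ = -1.6 × 258 = -413 kJ/mol.
Excess pairs vs high-spin: 1 − 0 = 1; pairing cost = +200 kJ/mol.
Net CFSE = -413 + 200 = -213 kJ/mol.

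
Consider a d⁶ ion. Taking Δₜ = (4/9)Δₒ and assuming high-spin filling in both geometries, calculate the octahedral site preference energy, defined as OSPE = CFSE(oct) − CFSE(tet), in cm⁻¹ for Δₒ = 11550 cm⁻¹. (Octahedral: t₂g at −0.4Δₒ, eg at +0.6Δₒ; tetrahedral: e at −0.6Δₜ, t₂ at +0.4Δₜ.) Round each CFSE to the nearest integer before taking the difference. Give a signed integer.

-1540

Octahedral (high-spin): t2g^4 e_g^2, CFSE = 4(−0.4) + 2(+0.6) = -0.4Δₒ = -0.4 × 11550 = -4620 cm⁻¹.
Tetrahedral: e^3 t2^3, CFSE = 3(−0.6) + 3(+0.4) = -0.6Δₜ = -0.6 × (4/9) × 11550 = -3080 cm⁻¹.
Subtracting, OSPE = -4620 − (-3080) = -1540 cm⁻¹.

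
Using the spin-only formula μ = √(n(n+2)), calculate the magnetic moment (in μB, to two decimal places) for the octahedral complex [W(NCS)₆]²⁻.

Each NCS⁻ contributes -1; 6 × (-1) = -6. With overall charge -2, W is in the +4 oxidation state.
Group 6 minus oxidation state +4 gives a d² configuration for W⁴⁺.
Configuration: t₂g² eg⁰ → 2 unpaired electrons.
μ(spin-only) = √[2(2+2)] = √8 ≈ 2.83 μB.

2.83 μB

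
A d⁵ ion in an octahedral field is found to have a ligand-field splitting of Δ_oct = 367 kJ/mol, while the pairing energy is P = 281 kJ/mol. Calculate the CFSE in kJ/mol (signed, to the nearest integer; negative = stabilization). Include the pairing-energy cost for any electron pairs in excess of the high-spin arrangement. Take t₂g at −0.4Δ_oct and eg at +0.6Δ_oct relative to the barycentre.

With Δ_oct > P the complex is low-spin.
Filling d⁵ accordingly: t₂g⁵ eg⁰.
Orbital CFSE = -2.0Δ_oct = -2.0 × 367 = -734 kJ/mol.
Excess pairs vs high-spin: 2 − 0 = 2; pairing cost = +562 kJ/mol.
Net CFSE = -734 + 562 = -172 kJ/mol.

-172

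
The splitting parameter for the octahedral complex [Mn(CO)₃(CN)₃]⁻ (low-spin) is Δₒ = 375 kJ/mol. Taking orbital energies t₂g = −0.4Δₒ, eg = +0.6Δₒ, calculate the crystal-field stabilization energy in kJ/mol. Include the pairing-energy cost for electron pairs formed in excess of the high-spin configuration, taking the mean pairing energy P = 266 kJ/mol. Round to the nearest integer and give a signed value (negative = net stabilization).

-218

Ligand charges: 3×(+0) from CO and 3×(-1) from CN⁻ sum to -3; with overall charge -1, Mn is +2.
Mn²⁺: group 7, so d-count = 7 − 2 = 5.
Electron filling gives t₂g⁵ eg⁰.
Orbital CFSE = 5(-0.4) + 0(0.6) = -2.0Δₒ = -2.0 × 375 = -750 kJ/mol.
High-spin d⁵ would be t₂g³ eg² with 0 pairs; low-spin has 2, so 2 excess pairs cost +2P = +532 kJ/mol.
Net CFSE = -750 + 532 = -218 kJ/mol.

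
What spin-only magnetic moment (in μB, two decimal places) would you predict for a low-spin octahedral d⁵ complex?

1.73 μB

Configuration: t₂g⁵ eg⁰ → 1 unpaired electron.
μ(spin-only) = √[1(1+2)] = √3 ≈ 1.73 μB.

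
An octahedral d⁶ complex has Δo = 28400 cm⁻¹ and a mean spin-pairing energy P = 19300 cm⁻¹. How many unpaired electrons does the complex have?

Since Δo = 28400 cm⁻¹ > P = 19300 cm⁻¹, the complex adopts the low-spin configuration.
Configuration: t₂g⁶ eg⁰.
Unpaired electrons: 0.

0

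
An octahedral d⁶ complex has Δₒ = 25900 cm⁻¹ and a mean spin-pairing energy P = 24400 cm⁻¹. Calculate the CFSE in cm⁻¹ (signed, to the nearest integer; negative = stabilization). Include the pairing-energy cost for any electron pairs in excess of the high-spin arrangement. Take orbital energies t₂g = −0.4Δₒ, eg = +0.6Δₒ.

With Δₒ > P the complex is low-spin.
Configuration: t₂g⁶ eg⁰.
Orbital CFSE = -2.4Δₒ = -2.4 × 25900 = -62160 cm⁻¹.
Excess pairs vs high-spin: 3 − 1 = 2; pairing cost = +48800 cm⁻¹.
Net CFSE = -62160 + 48800 = -13360 cm⁻¹.

-13360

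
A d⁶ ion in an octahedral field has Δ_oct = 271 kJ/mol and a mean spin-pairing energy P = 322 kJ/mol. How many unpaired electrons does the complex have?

4

Since Δ_oct = 271 kJ/mol < P = 322 kJ/mol, the complex adopts the high-spin configuration.
Filling d⁶ accordingly: t₂g⁴ eg².
Unpaired electrons: 4.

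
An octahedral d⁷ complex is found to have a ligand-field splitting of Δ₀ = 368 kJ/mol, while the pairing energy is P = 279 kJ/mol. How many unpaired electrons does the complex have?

1

Here Δ₀ > P (368 > 279), so the low-spin state is favoured.
Configuration: t₂g⁶ eg¹.
Unpaired electrons: 1.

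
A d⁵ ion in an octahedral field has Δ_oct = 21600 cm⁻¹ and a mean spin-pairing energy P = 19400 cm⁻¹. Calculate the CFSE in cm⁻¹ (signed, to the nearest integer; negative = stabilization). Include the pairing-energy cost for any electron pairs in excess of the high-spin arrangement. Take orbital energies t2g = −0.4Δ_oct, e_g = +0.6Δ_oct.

-4400

With Δ_oct > P the complex is low-spin.
That gives t2g^5 e_g^0.
Orbital CFSE = -2.0Δ_oct = -2.0 × 21600 = -43200 cm⁻¹.
Excess pairs vs high-spin: 2 − 0 = 2; pairing cost = +38800 cm⁻¹.
Net CFSE = -43200 + 38800 = -4400 cm⁻¹.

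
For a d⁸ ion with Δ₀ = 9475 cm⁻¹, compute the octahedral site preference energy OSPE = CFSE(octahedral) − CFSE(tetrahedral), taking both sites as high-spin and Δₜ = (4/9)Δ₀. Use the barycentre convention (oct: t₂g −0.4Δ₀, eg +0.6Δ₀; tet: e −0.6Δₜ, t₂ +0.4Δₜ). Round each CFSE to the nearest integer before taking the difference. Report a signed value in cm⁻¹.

Octahedral (high-spin): t₂g⁶ eg², CFSE = 6(−0.4) + 2(+0.6) = -1.2Δ₀ = -1.2 × 9475 = -11370 cm⁻¹.
Tetrahedral e⁴ t₂⁴ gives -0.8Δₜ = -0.8 × (4/9) × 9475 = -3369 cm⁻¹.
OSPE = CFSE(oct) − CFSE(tet) = -11370 − (-3369) = -8001 cm⁻¹.

-8001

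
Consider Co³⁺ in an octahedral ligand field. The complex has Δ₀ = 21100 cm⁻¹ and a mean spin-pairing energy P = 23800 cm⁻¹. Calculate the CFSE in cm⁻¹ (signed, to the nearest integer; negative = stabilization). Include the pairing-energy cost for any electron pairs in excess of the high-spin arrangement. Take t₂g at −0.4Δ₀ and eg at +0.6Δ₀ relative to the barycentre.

-8440

Co is in group 9, so Co³⁺ is d⁶ (9 − 3 = 6).
Here Δ₀ < P (21100 < 23800), so the high-spin state is favoured.
Configuration: t₂g⁴ eg².
Orbital CFSE = -0.4Δ₀ = -0.4 × 21100 = -8440 cm⁻¹.
High-spin has no excess pairs, so no pairing correction applies.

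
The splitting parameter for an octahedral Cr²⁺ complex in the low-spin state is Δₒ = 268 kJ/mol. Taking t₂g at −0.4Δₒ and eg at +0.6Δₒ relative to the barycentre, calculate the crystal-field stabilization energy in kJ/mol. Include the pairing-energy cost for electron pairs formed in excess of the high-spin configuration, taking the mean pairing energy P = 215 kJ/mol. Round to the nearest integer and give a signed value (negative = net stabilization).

-214

Cr²⁺: group 6, so d-count = 6 − 2 = 4.
Configuration: t₂g⁴ eg⁰.
CFSE(orbital) = 4×(-0.4Δₒ) + 0×(0.6Δₒ) = -1.6Δₒ; with Δₒ = 268 kJ/mol that is -429 kJ/mol.
Pairing penalty: 1 pair vs 0 in the high-spin reference → 1 extra × P = 215 kJ/mol.
Net CFSE = -429 + 215 = -214 kJ/mol.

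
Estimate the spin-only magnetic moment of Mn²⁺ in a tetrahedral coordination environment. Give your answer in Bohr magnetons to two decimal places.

Mn sits in group 7; removing 2 electrons leaves Mn²⁺ with 7 − 2 = 5 d electrons.
Tetrahedral splitting is small, so the complex is high-spin.
Configuration: e^2 t2^3 → 5 unpaired electrons.
μ(spin-only) = √[5(5+2)] = √35 ≈ 5.92 Bohr magnetons.

5.92 Bohr magnetons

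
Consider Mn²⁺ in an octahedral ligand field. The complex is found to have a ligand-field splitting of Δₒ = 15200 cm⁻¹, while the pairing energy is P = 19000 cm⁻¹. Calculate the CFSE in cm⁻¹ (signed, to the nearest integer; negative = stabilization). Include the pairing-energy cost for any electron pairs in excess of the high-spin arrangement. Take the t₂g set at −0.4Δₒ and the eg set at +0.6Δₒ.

Mn sits in group 7; removing 2 electrons leaves Mn²⁺ with 7 − 2 = 5 d electrons.
Since Δₒ = 15200 cm⁻¹ < P = 19000 cm⁻¹, the complex adopts the high-spin configuration.
Filling d⁵ accordingly: t₂g³ eg².
Orbital CFSE = 0.0Δₒ = 0.0 × 15200 = 0 cm⁻¹.
High-spin has no excess pairs, so no pairing correction applies.

0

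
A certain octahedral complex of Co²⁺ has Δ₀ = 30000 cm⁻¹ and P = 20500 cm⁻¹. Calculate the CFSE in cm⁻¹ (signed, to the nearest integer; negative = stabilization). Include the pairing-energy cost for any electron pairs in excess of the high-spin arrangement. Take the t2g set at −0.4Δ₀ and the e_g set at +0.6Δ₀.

Group 9 minus oxidation state +2 gives a d⁷ configuration for Co²⁺.
Δ₀ > P, so pairing is preferred: the ground state is low-spin.
Configuration: t2g^6 e_g^1.
Orbital CFSE = -1.8Δ₀ = -1.8 × 30000 = -54000 cm⁻¹.
Excess pairs vs high-spin: 3 − 2 = 1; pairing cost = +20500 cm⁻¹.
Net CFSE = -54000 + 20500 = -33500 cm⁻¹.

-33500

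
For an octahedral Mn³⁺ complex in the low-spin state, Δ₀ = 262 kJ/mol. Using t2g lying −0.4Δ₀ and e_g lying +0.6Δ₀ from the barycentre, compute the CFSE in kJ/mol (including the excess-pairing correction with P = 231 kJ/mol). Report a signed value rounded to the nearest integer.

-188

Mn is in group 7, so Mn³⁺ is d⁴ (7 − 3 = 4).
Configuration: t2g^4 e_g^0.
CFSE(orbital) = 4×(-0.4Δ₀) + 0×(0.6Δ₀) = -1.6Δ₀; with Δ₀ = 262 kJ/mol that is -419 kJ/mol.
Relative to high-spin t2g^3 e_g^1 (0 paired), the low-spin configuration has 1 additional pair, contributing +1 × 231 = +231 kJ/mol.
Net CFSE = -419 + 231 = -188 kJ/mol.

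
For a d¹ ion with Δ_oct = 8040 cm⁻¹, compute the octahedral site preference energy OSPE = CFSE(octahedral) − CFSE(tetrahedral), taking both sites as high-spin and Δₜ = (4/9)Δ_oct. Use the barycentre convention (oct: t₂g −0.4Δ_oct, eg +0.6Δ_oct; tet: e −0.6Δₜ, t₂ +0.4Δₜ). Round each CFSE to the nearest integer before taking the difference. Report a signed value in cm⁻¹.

-1072

In an octahedral site d¹ (HS) is t₂g¹ eg⁰, giving CFSE(oct) = -0.4Δ_oct = -3216 cm⁻¹.
In a tetrahedral site the filling is e¹ t₂⁰: CFSE(tet) = -0.6Δₜ = -0.6 × (4/9)(8040) = -2144 cm⁻¹.
OSPE = -3216 − (-2144) = -1072 cm⁻¹.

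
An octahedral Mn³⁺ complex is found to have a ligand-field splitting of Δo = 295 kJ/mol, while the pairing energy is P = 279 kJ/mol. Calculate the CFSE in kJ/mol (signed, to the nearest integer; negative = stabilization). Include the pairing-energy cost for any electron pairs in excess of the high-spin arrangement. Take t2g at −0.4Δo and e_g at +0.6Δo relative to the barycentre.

-193

Mn is in group 7, so Mn³⁺ is d⁴ (7 − 3 = 4).
Since Δo = 295 kJ/mol > P = 279 kJ/mol, the complex adopts the low-spin configuration.
Configuration: t2g^4 e_g^0.
Orbital CFSE = -1.6Δo = -1.6 × 295 = -472 kJ/mol.
Excess pairs vs high-spin: 1 − 0 = 1; pairing cost = +279 kJ/mol.
Net CFSE = -472 + 279 = -193 kJ/mol.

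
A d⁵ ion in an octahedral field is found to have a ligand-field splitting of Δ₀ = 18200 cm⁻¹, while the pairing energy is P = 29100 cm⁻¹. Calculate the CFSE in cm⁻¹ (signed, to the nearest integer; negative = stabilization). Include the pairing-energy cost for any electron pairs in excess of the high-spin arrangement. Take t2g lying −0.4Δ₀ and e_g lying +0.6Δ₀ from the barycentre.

0

Since Δ₀ = 18200 cm⁻¹ < P = 29100 cm⁻¹, the complex adopts the high-spin configuration.
Configuration: t2g^3 e_g^2.
Orbital CFSE = 0.0Δ₀ = 0.0 × 18200 = 0 cm⁻¹.
High-spin has no excess pairs, so no pairing correction applies.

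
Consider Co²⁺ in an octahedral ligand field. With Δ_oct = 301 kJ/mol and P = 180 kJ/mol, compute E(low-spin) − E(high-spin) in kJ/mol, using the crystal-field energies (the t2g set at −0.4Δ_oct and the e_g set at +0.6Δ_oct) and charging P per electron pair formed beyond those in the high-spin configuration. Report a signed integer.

Co²⁺: group 9, so d-count = 9 − 2 = 7.
High-spin: t2g^5 e_g^2, CFSE = -0.8Δ_oct = -241 kJ/mol.
For low-spin the configuration is t2g^6 e_g^1: orbital energy -1.8 × 301 = -542 kJ/mol, and 1 additional pair relative to high-spin adds 180 kJ/mol, giving -362 kJ/mol.
The difference is -362 − (-241) = -121 kJ/mol, so low-spin lies lower.

-121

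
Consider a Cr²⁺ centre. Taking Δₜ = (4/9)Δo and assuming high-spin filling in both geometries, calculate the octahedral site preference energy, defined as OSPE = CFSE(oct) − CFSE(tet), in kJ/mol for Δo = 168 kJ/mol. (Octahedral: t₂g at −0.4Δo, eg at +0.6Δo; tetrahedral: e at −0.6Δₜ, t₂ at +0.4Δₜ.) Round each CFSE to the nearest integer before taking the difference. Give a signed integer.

-71

Group 6 minus oxidation state +2 gives a d⁴ configuration for Cr²⁺.
In an octahedral site d⁴ (HS) is t₂g³ eg¹, giving CFSE(oct) = -0.6Δo = -101 kJ/mol.
Tetrahedral: e² t₂², CFSE = 2(−0.6) + 2(+0.4) = -0.4Δₜ = -0.4 × (4/9) × 168 = -30 kJ/mol.
OSPE = CFSE(oct) − CFSE(tet) = -101 − (-30) = -71 kJ/mol.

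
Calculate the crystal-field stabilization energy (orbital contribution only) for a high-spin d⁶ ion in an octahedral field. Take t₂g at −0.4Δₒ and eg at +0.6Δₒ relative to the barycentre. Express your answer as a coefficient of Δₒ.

Configuration: t₂g⁴ eg².
CFSE = 4(-0.4Δₒ) + 2(0.6Δₒ) = -1.6Δₒ + 1.2Δₒ = -0.4Δₒ.

-0.4 Δₒ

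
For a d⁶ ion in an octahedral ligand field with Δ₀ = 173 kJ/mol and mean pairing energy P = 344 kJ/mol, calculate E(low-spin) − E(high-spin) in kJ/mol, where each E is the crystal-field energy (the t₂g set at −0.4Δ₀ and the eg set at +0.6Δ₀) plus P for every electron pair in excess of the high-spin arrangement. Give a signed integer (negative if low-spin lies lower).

In the high-spin limit (t₂g⁴ eg²) the orbital term is -0.4Δ₀ = -69 kJ/mol, with no excess pairing.
Low-spin: t₂g⁶ eg⁰, orbital CFSE = -2.4Δ₀ = -415 kJ/mol; plus 2 excess pairs × P = +688 kJ/mol; total 273 kJ/mol.
The difference is 273 − (-69) = 342 kJ/mol, so high-spin lies lower.

342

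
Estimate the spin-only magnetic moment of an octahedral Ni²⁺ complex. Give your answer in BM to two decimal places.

Ni²⁺: group 10, so d-count = 10 − 2 = 8.
Configuration: t₂g⁶ eg² → 2 unpaired electrons.
μ(spin-only) = √[2(2+2)] = √8 ≈ 2.83 BM.

2.83 BM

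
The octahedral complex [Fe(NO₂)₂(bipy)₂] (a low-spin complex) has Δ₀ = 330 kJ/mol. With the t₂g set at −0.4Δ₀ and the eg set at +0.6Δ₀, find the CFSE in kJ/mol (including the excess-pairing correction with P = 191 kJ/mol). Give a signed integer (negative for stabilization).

Ligand charges: 2×(-1) from NO₂⁻ and 2×(+0) from bipy sum to -2; with overall charge +0, Fe is +2.
Fe is in group 8, so Fe²⁺ is d⁶ (8 − 2 = 6).
The d⁶ electrons fill as t₂g⁶ eg⁰.
CFSE(orbital) = 6×(-0.4Δ₀) + 0×(0.6Δ₀) = -2.4Δ₀; with Δ₀ = 330 kJ/mol that is -792 kJ/mol.
Pairing penalty: 3 pairs vs 1 in the high-spin reference → 2 extra × P = 382 kJ/mol.
Combining: -792 + 382 = -410 kJ/mol.

-410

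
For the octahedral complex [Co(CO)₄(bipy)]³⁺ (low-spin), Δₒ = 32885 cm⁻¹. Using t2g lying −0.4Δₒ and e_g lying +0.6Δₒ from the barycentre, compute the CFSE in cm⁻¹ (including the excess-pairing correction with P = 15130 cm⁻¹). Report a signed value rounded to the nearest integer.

Ligand charges: 4×(+0) from CO and 1×(+0) from bipy sum to +0; with overall charge +3, Co is +3.
Co is in group 9, so Co³⁺ is d⁶ (9 − 3 = 6).
Electron filling gives t2g^6 e_g^0.
The orbital stabilization is -2.4Δₒ = -2.4 × 32885 = -78924 cm⁻¹.
High-spin d⁶ would be t2g^4 e_g^2 with 1 pair; low-spin has 3, so 2 excess pairs cost +2P = +30260 cm⁻¹.
Net CFSE = -78924 + 30260 = -48664 cm⁻¹.

-48664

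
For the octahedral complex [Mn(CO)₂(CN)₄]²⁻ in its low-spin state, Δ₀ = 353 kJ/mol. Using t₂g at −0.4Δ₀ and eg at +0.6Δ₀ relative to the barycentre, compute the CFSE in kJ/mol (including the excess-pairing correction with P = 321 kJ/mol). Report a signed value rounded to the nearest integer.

-64

Ligand charges: 2×(+0) from CO and 4×(-1) from CN⁻ sum to -4; with overall charge -2, Mn is +2.
Mn²⁺: group 7, so d-count = 7 − 2 = 5.
Electron filling gives t₂g⁵ eg⁰.
CFSE(orbital) = 5×(-0.4Δ₀) + 0×(0.6Δ₀) = -2.0Δ₀; with Δ₀ = 353 kJ/mol that is -706 kJ/mol.
Pairing penalty: 2 pairs vs 0 in the high-spin reference → 2 extra × P = 642 kJ/mol.
Net CFSE = -706 + 642 = -64 kJ/mol.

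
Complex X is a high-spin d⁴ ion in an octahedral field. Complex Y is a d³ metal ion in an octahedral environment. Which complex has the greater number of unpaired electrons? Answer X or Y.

X

X: t2g^3 e_g^1 → 4 unpaired.
Y: t₂g³ eg⁰ → 3 unpaired.
So X has more unpaired electrons.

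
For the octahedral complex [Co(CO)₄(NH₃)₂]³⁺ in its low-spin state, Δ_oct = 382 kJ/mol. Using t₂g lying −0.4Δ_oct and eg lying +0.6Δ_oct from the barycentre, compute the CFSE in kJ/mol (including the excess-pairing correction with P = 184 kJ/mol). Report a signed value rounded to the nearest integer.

-549

Ligand charges: 4×(+0) from CO and 2×(+0) from NH₃ sum to +0; with overall charge +3, Co is +3.
Co sits in group 9; removing 3 electrons leaves Co³⁺ with 9 − 3 = 6 d electrons.
Configuration: t₂g⁶ eg⁰.
The orbital stabilization is -2.4Δ_oct = -2.4 × 382 = -917 kJ/mol.
Relative to high-spin t₂g⁴ eg² (1 paired), the low-spin configuration has 2 additional pairs, contributing +2 × 184 = +368 kJ/mol.
Net CFSE = -917 + 368 = -549 kJ/mol.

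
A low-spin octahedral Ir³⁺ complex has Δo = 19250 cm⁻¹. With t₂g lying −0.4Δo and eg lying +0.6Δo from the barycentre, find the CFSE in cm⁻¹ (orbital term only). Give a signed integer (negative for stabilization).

Group 9 minus oxidation state +3 gives a d⁶ configuration for Ir³⁺.
Configuration: t₂g⁶ eg⁰.
The orbital stabilization is -2.4Δo = -2.4 × 19250 = -46200 cm⁻¹.

-46200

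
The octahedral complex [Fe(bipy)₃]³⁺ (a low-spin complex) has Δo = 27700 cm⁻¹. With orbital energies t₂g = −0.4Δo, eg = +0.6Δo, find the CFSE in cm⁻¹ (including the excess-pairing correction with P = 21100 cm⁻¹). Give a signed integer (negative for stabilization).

bipy is neutral, so the +3 overall charge sits on Fe: oxidation state +3.
Fe is in group 8, so Fe³⁺ is d⁵ (8 − 3 = 5).
Electron filling gives t₂g⁵ eg⁰.
The orbital stabilization is -2.0Δo = -2.0 × 27700 = -55400 cm⁻¹.
Pairing penalty: 2 pairs vs 0 in the high-spin reference → 2 extra × P = 42200 cm⁻¹.
Overall CFSE = -55400 + 42200 = -13200 cm⁻¹.

-13200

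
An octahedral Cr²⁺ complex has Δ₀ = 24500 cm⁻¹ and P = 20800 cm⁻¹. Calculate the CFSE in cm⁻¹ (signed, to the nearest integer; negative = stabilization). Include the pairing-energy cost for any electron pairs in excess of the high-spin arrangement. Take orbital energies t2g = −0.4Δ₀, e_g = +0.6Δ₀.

-18400

Cr is in group 6, so Cr²⁺ is d⁴ (6 − 2 = 4).
Here Δ₀ > P (24500 > 20800), so the low-spin state is favoured.
Filling d⁴ accordingly: t2g^4 e_g^0.
Orbital CFSE = -1.6Δ₀ = -1.6 × 24500 = -39200 cm⁻¹.
Excess pairs vs high-spin: 1 − 0 = 1; pairing cost = +20800 cm⁻¹.
Net CFSE = -39200 + 20800 = -18400 cm⁻¹.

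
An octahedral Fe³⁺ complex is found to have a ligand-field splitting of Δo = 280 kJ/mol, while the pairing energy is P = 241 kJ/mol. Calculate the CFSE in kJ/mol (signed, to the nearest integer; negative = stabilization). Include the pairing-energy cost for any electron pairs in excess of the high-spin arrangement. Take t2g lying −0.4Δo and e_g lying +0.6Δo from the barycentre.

Fe is in group 8, so Fe³⁺ is d⁵ (8 − 3 = 5).
Here Δo > P (280 > 241), so the low-spin state is favoured.
Configuration: t2g^5 e_g^0.
Orbital CFSE = -2.0Δo = -2.0 × 280 = -560 kJ/mol.
Excess pairs vs high-spin: 2 − 0 = 2; pairing cost = +482 kJ/mol.
Net CFSE = -560 + 482 = -78 kJ/mol.

-78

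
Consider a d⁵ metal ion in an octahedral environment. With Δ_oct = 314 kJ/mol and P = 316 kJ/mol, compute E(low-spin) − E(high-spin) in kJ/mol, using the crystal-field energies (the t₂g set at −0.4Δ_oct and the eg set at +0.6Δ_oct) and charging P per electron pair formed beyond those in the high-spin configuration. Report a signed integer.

High-spin d⁵ fills as t₂g³ eg² with CFSE 3(−0.4) + 2(+0.6) = 0.0Δ_oct = 0 kJ/mol.
For low-spin the configuration is t₂g⁵ eg⁰: orbital energy -2.0 × 314 = -628 kJ/mol, and 2 additional pairs relative to high-spin add 632 kJ/mol, giving 4 kJ/mol.
Thus E(LS) − E(HS) = 4 kJ/mol.

4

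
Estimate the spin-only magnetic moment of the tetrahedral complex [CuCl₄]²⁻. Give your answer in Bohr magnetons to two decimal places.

1.73 Bohr magnetons

Each Cl⁻ contributes -1; 4 × (-1) = -4. With overall charge -2, Cu is in the +2 oxidation state.
Cu sits in group 11; removing 2 electrons leaves Cu²⁺ with 11 − 2 = 9 d electrons.
With tetrahedral geometry the complex is necessarily high-spin.
Configuration: e⁴ t₂⁵ → 1 unpaired electron.
μ(spin-only) = √[1(1+2)] = √3 ≈ 1.73 Bohr magnetons.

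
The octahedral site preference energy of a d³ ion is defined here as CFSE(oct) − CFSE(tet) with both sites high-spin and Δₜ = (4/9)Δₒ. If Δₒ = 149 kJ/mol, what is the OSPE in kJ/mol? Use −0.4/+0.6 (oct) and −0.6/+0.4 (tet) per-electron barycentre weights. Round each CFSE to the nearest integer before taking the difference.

-126

In an octahedral site d³ (HS) is t₂g³ eg⁰, giving CFSE(oct) = -1.2Δₒ = -179 kJ/mol.
Tetrahedral: e² t₂¹, CFSE = 2(−0.6) + 1(+0.4) = -0.8Δₜ = -0.8 × (4/9) × 149 = -53 kJ/mol.
OSPE = CFSE(oct) − CFSE(tet) = -179 − (-53) = -126 kJ/mol.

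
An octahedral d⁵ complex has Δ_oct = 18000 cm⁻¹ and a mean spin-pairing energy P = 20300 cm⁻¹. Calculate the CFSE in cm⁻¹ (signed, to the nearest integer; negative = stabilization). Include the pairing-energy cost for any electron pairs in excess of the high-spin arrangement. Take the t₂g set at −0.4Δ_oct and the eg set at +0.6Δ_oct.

0

Here Δ_oct < P (18000 < 20300), so the high-spin state is favoured.
That gives t₂g³ eg².
Orbital CFSE = 0.0Δ_oct = 0.0 × 18000 = 0 cm⁻¹.
High-spin has no excess pairs, so no pairing correction applies.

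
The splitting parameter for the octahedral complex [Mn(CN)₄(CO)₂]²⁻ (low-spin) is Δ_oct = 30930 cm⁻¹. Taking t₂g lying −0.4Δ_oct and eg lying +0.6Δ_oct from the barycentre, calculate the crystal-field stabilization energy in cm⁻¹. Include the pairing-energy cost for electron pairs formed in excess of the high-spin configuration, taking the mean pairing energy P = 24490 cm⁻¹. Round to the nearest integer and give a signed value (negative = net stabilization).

Ligand charges: 4×(-1) from CN⁻ and 2×(+0) from CO sum to -4; with overall charge -2, Mn is +2.
Group 7 minus oxidation state +2 gives a d⁵ configuration for Mn²⁺.
The d⁵ electrons fill as t₂g⁵ eg⁰.
Orbital CFSE = 5(-0.4) + 0(0.6) = -2.0Δ_oct = -2.0 × 30930 = -61860 cm⁻¹.
High-spin d⁵ would be t₂g³ eg² with 0 pairs; low-spin has 2, so 2 excess pairs cost +2P = +48980 cm⁻¹.
Net CFSE = -61860 + 48980 = -12880 cm⁻¹.

-12880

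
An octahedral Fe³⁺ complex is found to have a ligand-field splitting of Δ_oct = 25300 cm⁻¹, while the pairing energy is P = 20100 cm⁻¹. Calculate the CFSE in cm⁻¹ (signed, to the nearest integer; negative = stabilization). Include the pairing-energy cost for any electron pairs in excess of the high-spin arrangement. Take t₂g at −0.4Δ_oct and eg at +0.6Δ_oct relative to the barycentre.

-10400

Group 8 minus oxidation state +3 gives a d⁵ configuration for Fe³⁺.
With Δ_oct > P the complex is low-spin.
That gives t₂g⁵ eg⁰.
Orbital CFSE = -2.0Δ_oct = -2.0 × 25300 = -50600 cm⁻¹.
Excess pairs vs high-spin: 2 − 0 = 2; pairing cost = +40200 cm⁻¹.
Net CFSE = -50600 + 40200 = -10400 cm⁻¹.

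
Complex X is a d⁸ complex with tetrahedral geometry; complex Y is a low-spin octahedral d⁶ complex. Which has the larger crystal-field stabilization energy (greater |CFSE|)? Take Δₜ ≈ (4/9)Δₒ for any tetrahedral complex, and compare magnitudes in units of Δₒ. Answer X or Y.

X: With tetrahedral geometry the complex is necessarily high-spin; e^4 t2^4, CFSE = -0.8Δₜ ≈ -0.36Δₒ.
Y: t₂g⁶ eg⁰, CFSE = -2.4Δₒ.
So Y has the larger |CFSE|.

Y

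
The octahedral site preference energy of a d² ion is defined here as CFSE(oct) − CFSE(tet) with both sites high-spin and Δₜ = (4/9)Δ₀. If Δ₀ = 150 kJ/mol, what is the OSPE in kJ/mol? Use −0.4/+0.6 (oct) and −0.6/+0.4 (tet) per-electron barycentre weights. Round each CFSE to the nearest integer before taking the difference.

-40

In an octahedral site d² (HS) is t₂g² eg⁰, giving CFSE(oct) = -0.8Δ₀ = -120 kJ/mol.
In a tetrahedral site the filling is e² t₂⁰: CFSE(tet) = -1.2Δₜ = -1.2 × (4/9)(150) = -80 kJ/mol.
OSPE = -120 − (-80) = -40 kJ/mol.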